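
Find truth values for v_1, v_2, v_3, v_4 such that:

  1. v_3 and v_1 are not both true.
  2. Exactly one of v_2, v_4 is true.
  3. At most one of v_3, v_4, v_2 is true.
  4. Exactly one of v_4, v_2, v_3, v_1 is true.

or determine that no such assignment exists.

v_1 = False, v_2 = True, v_3 = False, v_4 = False

  (1) v_3=F, v_1=F — not both ✓
  (2) {v_2, v_4}: 1 true — exactly one ✓
  (3) {v_3, v_4, v_2}: 1 true — at most one ✓
  (4) {v_4, v_2, v_3, v_1}: 1 true — exactly one ✓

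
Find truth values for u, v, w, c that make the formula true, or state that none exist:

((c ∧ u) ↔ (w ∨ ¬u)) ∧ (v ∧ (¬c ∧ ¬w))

u: True, v: True, w: False, c: False

  (c ∧ u) ↔ (w ∨ ¬u) = True
    c ∧ u = False
    w ∨ ¬u = False
      ¬u = False
  v ∧ (¬c ∧ ¬w) = True
    ¬c ∧ ¬w = True
      ¬c = True
      ¬w = True
Both conjuncts True, so the formula holds.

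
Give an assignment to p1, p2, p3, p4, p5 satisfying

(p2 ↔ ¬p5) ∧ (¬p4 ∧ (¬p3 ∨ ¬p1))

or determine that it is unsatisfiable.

p1=T, p2=F, p3=F, p4=F, p5=T

  p2 ↔ ¬p5 = True
    ¬p5 = False
  ¬p4 ∧ (¬p3 ∨ ¬p1) = True
    ¬p4 = True
    ¬p3 ∨ ¬p1 = True
      ¬p3 = True
      ¬p1 = False
Both conjuncts True, so the formula holds.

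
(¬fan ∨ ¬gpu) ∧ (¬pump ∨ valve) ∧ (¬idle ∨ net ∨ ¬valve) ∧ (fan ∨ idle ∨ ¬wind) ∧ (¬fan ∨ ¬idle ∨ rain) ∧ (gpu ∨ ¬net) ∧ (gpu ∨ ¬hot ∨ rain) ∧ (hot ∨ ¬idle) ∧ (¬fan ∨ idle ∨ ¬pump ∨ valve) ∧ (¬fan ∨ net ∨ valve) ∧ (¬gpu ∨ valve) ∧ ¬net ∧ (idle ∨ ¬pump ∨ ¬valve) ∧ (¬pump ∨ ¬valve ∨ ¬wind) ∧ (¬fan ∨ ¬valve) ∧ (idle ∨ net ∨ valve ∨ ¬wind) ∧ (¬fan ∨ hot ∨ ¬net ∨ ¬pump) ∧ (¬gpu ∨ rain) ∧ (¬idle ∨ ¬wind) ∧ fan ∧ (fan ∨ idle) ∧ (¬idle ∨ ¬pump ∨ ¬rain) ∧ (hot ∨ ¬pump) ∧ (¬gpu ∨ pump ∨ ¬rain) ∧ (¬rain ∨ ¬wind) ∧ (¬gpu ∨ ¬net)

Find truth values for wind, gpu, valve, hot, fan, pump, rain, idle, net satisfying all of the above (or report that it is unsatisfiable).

Unsatisfiable — no assignment works.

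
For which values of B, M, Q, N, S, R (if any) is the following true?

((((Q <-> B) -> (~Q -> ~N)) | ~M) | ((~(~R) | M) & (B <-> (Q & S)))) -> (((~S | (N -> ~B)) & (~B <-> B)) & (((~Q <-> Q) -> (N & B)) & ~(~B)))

Case B = True: the formula simplifies to ~((((Q -> (~Q -> ~N)) | ~M) | ((~(~R) | M) & (Q & S)))).
  Q = True: this becomes ~((True | ((~(~R) | M) & S))) = False.
  Q = False: this becomes ~((True | False)) = False.
Case B = False: the formula simplifies to ~((((~Q -> (~Q -> ~N)) | ~M) | ((~(~R) | M) & ~((Q & S))))).
  Q = True: this becomes ~((True | ((~(~R) | M) & ~S))) = False.
  Q = False: simplifies to ~(((~N | ~M) | (~(~R) | M))).
    M = True: this becomes ~((~N | True)) = False.
    M = False: this becomes ~((True | ~(~R))) = False.
Both cases fail — unsatisfiable.

No satisfying assignment exists.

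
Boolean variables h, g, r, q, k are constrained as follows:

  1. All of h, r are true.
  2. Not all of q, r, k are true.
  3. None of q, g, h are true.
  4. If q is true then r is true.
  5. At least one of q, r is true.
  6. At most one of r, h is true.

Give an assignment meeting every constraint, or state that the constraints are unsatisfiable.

Case h = True:
  Constraint (3) is violated (h=T) — contradiction.
Case h = False:
  Constraint (1) is violated (h=F) — contradiction.
Both cases fail — unsatisfiable.

The formula is unsatisfiable.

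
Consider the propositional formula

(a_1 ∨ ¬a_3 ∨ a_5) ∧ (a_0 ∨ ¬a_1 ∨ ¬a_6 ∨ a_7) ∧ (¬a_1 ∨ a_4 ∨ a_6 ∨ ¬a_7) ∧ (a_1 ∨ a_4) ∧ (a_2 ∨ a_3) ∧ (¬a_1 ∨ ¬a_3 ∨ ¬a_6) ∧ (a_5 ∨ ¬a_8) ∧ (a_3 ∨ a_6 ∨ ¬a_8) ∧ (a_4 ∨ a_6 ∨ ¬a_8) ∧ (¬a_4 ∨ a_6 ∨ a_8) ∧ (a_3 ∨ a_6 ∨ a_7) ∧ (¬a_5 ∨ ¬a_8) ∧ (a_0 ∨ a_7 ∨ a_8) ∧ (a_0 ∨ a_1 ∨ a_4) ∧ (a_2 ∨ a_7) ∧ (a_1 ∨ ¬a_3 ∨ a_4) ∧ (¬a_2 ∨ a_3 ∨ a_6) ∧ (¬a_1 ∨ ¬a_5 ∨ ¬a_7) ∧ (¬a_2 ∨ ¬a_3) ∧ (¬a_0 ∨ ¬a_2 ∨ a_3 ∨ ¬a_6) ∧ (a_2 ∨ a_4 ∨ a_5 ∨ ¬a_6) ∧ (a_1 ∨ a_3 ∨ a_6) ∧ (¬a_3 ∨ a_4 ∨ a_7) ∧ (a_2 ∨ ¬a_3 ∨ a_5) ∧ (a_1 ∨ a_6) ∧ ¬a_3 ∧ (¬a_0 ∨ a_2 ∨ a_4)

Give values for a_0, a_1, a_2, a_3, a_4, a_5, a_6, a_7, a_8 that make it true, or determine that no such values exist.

Unit clause (¬a_3) forces a_3 = False.
In (a_2 ∨ a_3) only a_2 is left, so a_2 = True.
In (¬a_2 ∨ a_3 ∨ a_6) only a_6 is left, so a_6 = True.
In (¬a_0 ∨ ¬a_2 ∨ a_3 ∨ ¬a_6) only ¬a_0 is left, so a_0 = False.
Set a_1 = True.
  then (a_0 ∨ ¬a_1 ∨ ¬a_6 ∨ a_7) forces a_7 = True.
  then (¬a_1 ∨ ¬a_5 ∨ ¬a_7) forces a_5 = False.
  then (a_5 ∨ ¬a_8) forces a_8 = False.
Set a_4 = False.
All clauses satisfied.

a_0=F; a_1=T; a_2=T; a_3=F; a_4=F; a_5=F; a_6=T; a_7=T; a_8=F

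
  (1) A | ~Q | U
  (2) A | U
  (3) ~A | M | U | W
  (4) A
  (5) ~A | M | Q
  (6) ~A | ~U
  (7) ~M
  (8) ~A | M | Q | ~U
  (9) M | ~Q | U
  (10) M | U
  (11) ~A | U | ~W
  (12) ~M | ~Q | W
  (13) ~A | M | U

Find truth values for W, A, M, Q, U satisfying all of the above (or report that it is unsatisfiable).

The formula is unsatisfiable.

Case A = True:
  (~A | ~U) forces U = False.
  (~M) forces M = False.
  Clause (M | U) is falsified — contradiction.
Case A = False:
  Clause (A) is falsified — contradiction.
Both cases fail, so the formula is unsatisfiable.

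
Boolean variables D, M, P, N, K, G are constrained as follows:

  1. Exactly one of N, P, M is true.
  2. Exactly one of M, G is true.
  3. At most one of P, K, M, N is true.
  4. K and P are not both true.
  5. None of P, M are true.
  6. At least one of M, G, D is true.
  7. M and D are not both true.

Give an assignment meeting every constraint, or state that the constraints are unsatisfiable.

D: True, M: False, P: False, N: True, K: False, G: True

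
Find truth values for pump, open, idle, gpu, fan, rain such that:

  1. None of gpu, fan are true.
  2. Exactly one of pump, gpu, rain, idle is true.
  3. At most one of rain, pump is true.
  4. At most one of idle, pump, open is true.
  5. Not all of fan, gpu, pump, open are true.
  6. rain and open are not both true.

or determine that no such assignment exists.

pump: True, open: False, idle: False, gpu: False, fan: False, rain: False

  (1) {gpu, fan}: 0 true — none ✓
  (2) {pump, gpu, rain, idle}: 1 true — exactly one ✓
  (3) {rain, pump}: 1 true — at most one ✓
  (4) {idle, pump, open}: 1 true — at most one ✓
  (5) {fan, gpu, pump, open}: 1/4 true — not all ✓
  (6) rain=F, open=F — not both ✓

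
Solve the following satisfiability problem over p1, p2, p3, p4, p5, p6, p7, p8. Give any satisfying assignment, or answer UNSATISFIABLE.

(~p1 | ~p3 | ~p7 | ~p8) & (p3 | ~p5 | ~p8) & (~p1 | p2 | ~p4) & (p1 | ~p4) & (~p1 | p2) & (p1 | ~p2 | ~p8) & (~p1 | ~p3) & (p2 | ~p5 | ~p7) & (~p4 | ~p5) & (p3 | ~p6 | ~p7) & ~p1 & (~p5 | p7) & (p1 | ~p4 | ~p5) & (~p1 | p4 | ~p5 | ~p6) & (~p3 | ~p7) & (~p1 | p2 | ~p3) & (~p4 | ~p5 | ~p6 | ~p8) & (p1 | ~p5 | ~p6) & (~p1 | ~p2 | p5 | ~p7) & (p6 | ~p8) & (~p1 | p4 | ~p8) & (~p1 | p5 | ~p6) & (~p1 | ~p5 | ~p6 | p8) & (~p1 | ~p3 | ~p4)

p1 = False; p2 = False; p3 = False; p4 = False; p5 = False; p6 = True; p7 = False; p8 = False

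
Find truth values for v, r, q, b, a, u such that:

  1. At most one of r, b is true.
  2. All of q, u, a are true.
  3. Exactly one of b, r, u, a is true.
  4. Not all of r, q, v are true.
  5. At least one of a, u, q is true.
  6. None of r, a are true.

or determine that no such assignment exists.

UNSATISFIABLE

Case a = True:
  Constraint (6) is violated (a=T) — contradiction.
Case a = False:
  Constraint (2) is violated (a=F) — contradiction.
Both cases fail — unsatisfiable.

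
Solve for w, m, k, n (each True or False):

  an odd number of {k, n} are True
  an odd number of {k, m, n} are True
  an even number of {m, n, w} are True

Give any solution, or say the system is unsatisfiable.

w: True, m: False, k: False, n: True

{k, n}: 1 true → odd ✓
{k, m, n}: 1 true → odd ✓
{m, n, w}: 2 true → even ✓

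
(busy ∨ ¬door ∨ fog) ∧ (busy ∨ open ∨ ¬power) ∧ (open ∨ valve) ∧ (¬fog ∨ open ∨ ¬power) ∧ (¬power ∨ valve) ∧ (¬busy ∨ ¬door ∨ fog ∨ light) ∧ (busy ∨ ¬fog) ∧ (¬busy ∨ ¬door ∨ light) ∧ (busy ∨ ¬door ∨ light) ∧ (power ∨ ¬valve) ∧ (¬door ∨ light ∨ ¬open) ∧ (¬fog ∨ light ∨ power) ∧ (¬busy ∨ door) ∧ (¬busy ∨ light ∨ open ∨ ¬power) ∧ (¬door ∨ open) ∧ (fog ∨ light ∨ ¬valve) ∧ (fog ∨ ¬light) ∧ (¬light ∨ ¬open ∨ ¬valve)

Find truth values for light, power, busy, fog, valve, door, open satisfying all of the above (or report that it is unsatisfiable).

Set light = True.
  then (fog ∨ ¬light) forces fog = True.
  then (busy ∨ ¬fog) forces busy = True.
  then (¬busy ∨ door) forces door = True.
  then (¬door ∨ open) forces open = True.
  then (¬light ∨ ¬open ∨ ¬valve) forces valve = False.
  then (¬power ∨ valve) forces power = False.
All clauses satisfied.

light = True, power = False, busy = True, fog = True, valve = False, door = True, open = True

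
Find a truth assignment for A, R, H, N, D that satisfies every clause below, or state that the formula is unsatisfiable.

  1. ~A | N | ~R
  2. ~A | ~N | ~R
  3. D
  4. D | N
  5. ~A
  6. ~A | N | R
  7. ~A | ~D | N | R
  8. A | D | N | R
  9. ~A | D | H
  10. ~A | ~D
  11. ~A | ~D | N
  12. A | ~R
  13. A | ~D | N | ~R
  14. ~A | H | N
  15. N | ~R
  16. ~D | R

Unsatisfiable — no assignment works.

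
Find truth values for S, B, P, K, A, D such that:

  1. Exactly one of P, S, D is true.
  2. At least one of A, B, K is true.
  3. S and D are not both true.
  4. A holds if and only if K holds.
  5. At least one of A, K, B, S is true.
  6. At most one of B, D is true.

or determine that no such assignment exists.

S = False, B = False, P = False, K = True, A = True, D = True

  (1) {P, S, D}: 1 true — exactly one ✓
  (2) {A, B, K}: 2 true — at least one ✓
  (3) S=F, D=T — not both ✓
  (4) A=T, K=T — same ✓
  (5) {A, K, B, S}: 2 true — at least one ✓
  (6) {B, D}: 1 true — at most one ✓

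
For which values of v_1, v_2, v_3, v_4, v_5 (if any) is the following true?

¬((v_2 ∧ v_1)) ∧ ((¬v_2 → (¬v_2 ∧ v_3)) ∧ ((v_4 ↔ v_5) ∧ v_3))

v_1=F, v_2=T, v_3=T, v_4=T, v_5=T

  ¬((v_2 ∧ v_1)) = True
    v_2 ∧ v_1 = False
  (¬v_2 → (¬v_2 ∧ v_3)) ∧ ((v_4 ↔ v_5) ∧ v_3) = True
    ¬v_2 → (¬v_2 ∧ v_3) = True
      ¬v_2 = False
      ¬v_2 ∧ v_3 = False
        ¬v_2 = False
    (v_4 ↔ v_5) ∧ v_3 = True
      v_4 ↔ v_5 = True
Both conjuncts True, so the formula holds.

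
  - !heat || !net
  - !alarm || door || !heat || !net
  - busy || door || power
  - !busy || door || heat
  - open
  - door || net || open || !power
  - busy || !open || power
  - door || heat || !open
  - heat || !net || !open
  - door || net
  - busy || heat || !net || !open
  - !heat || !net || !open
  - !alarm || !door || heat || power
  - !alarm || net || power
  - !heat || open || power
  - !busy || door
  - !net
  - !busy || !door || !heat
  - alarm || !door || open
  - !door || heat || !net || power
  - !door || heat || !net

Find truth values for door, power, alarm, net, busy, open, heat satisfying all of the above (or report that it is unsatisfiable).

Unit clause (open) forces open = True.
Unit clause (!net) forces net = False.
In (door || net) only door is left, so door = True.
Set power = True.
Set alarm = True.
Set busy = False.
Set heat = False.
All clauses satisfied.

door = True; power = True; alarm = True; net = False; busy = False; open = True; heat = False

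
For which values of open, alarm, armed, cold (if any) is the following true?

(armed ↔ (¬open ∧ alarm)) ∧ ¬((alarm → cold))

open: True; alarm: True; armed: False; cold: False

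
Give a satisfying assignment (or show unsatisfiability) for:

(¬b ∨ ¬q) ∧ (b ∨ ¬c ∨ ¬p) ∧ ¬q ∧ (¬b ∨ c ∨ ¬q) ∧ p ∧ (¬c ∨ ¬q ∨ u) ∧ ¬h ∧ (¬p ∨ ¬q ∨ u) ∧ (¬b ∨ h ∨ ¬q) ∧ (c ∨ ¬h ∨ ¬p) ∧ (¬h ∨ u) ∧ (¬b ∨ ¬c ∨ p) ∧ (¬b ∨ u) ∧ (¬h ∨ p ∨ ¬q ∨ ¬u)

Unit clause (¬q) forces q = False.
Unit clause (p) forces p = True.
Unit clause (¬h) forces h = False.
Set c = False.
Set u = False.
  then (¬b ∨ u) forces b = False.
All clauses satisfied.

c: False, q: False, u: False, p: True, b: False, h: False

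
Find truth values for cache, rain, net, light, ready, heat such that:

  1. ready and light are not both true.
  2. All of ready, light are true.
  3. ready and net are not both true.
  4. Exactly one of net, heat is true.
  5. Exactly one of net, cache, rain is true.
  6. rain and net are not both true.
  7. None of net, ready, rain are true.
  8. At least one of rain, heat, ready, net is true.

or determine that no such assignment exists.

Case ready = True:
  Constraint (7) is violated (ready=T) — contradiction.
Case ready = False:
  Constraint (2) is violated (ready=F) — contradiction.
Both cases fail — unsatisfiable.

No satisfying assignment exists.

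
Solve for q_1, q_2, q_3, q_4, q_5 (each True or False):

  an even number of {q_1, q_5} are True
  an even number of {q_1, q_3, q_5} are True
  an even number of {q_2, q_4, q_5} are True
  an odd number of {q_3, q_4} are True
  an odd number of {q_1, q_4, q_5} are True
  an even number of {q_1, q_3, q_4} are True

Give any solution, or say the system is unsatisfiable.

q_1 = True, q_2 = False, q_3 = False, q_4 = True, q_5 = True

{q_1, q_5}: 2 true → even ✓
{q_1, q_3, q_5}: 2 true → even ✓
{q_2, q_4, q_5}: 2 true → even ✓
{q_3, q_4}: 1 true → odd ✓
{q_1, q_4, q_5}: 3 true → odd ✓
{q_1, q_3, q_4}: 2 true → even ✓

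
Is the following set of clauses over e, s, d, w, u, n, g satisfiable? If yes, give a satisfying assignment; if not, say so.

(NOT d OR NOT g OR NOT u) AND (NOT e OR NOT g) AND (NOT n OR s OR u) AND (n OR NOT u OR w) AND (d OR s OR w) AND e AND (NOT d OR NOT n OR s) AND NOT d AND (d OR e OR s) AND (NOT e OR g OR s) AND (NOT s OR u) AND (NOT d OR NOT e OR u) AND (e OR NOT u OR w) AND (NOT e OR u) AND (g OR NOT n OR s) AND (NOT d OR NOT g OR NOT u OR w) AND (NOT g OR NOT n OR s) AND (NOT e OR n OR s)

e = True, s = True, d = False, w = True, u = True, n = False, g = False

Unit clause (e) forces e = True.
Unit clause (NOT d) forces d = False.
In (NOT e OR u) only u is left, so u = True.
In (NOT e OR NOT g) only NOT g is left, so g = False.
In (NOT e OR g OR s) only s is left, so s = True.
Set w = True.
Set n = False.
All clauses satisfied.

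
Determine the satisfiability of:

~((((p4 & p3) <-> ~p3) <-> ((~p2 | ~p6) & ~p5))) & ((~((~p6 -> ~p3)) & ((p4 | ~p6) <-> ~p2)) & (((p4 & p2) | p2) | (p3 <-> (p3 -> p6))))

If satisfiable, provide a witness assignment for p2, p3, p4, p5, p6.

No satisfying assignment exists.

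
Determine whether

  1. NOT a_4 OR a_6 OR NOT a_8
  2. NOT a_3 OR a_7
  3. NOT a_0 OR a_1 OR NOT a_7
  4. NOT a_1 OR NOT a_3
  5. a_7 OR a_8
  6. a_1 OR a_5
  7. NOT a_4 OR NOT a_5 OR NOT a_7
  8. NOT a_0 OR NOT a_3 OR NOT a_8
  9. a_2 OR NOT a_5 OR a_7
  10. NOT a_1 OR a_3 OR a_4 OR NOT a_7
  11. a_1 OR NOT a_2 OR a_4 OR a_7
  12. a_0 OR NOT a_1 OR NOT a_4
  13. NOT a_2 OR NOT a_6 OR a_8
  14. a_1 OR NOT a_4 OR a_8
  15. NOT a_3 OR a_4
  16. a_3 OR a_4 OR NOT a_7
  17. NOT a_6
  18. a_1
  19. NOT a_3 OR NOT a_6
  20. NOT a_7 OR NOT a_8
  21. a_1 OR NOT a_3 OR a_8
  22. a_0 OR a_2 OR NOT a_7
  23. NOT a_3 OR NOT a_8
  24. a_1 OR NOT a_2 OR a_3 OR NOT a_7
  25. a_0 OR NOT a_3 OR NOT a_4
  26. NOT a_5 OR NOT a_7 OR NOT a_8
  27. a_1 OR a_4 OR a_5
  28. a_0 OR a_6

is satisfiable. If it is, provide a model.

a_0 = True, a_1 = True, a_2 = True, a_3 = False, a_4 = True, a_5 = False, a_6 = False, a_7 = True, a_8 = False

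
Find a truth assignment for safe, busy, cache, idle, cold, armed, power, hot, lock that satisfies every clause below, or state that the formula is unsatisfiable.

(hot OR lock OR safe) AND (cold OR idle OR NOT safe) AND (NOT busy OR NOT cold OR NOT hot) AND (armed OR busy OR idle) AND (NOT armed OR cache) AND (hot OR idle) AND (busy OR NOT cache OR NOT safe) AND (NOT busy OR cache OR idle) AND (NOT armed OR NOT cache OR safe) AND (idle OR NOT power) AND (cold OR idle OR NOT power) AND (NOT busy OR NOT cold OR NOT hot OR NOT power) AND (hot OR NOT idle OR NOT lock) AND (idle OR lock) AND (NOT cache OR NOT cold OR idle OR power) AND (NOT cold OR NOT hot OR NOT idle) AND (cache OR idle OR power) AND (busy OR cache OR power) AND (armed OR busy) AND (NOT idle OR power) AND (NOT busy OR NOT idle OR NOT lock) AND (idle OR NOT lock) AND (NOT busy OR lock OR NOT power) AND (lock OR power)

No satisfying assignment exists.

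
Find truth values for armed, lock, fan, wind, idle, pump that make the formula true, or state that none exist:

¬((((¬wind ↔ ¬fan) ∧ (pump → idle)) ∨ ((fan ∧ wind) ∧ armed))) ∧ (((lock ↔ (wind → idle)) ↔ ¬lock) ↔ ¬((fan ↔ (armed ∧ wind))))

armed=T, lock=F, fan=F, wind=T, idle=F, pump=F

  ¬((((¬wind ↔ ¬fan) ∧ (pump → idle)) ∨ ((fan ∧ wind) ∧ armed))) = True
    ((¬wind ↔ ¬fan) ∧ (pump → idle)) ∨ ((fan ∧ wind) ∧ armed) = False
      (¬wind ↔ ¬fan) ∧ (pump → idle) = False
        ¬wind ↔ ¬fan = False
          ¬wind = False
          ¬fan = True
        pump → idle = True
      (fan ∧ wind) ∧ armed = False
        fan ∧ wind = False
  ((lock ↔ (wind → idle)) ↔ ¬lock) ↔ ¬((fan ↔ (armed ∧ wind))) = True
    (lock ↔ (wind → idle)) ↔ ¬lock = True
      lock ↔ (wind → idle) = True
        wind → idle = False
      ¬lock = True
    ¬((fan ↔ (armed ∧ wind))) = True
      fan ↔ (armed ∧ wind) = False
        armed ∧ wind = True
Both conjuncts True, so the formula holds.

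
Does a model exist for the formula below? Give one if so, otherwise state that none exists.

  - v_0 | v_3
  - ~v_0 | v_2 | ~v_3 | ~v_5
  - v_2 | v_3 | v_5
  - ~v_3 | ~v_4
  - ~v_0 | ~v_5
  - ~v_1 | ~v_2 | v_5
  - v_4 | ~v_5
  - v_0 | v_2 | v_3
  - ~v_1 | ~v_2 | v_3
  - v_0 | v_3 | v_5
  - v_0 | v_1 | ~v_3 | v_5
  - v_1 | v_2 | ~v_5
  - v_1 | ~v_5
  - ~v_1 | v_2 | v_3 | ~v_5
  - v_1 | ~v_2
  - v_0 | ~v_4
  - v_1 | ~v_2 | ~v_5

Set v_0 = False.
  then (v_0 | v_3) forces v_3 = True.
  then (~v_3 | ~v_4) forces v_4 = False.
  then (v_4 | ~v_5) forces v_5 = False.
  then (v_0 | v_1 | ~v_3 | v_5) forces v_1 = True.
  then (~v_1 | ~v_2 | v_5) forces v_2 = False.
All clauses satisfied.

v_0 = False; v_1 = True; v_2 = False; v_3 = True; v_4 = False; v_5 = False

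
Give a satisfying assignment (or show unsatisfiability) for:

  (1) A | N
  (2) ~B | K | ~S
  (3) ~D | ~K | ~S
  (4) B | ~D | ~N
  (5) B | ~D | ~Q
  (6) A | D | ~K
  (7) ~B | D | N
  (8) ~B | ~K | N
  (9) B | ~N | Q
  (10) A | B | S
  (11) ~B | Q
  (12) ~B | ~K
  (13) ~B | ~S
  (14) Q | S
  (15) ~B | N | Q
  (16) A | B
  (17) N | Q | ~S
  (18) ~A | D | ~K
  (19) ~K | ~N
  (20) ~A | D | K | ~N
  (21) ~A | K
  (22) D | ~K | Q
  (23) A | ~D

Set B = True.
  then (~B | Q) forces Q = True.
  then (~B | ~K) forces K = False.
  then (~B | ~S) forces S = False.
  then (~A | K) forces A = False.
  then (A | ~D) forces D = False.
  then (A | N) forces N = True.
All clauses satisfied.

B: True; S: False; N: True; D: False; K: False; Q: True; A: False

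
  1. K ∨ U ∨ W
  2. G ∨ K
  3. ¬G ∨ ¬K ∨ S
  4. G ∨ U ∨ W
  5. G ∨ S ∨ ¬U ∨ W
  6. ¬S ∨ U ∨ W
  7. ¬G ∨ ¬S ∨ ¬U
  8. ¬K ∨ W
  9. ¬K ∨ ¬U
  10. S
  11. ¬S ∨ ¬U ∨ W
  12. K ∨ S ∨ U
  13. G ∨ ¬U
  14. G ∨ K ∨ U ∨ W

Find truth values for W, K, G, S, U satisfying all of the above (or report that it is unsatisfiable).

Unit clause (S) forces S = True.
Set W = True.
Set K = True.
  then (¬K ∨ ¬U) forces U = False.
Set G = True.
All clauses satisfied.

W=T, K=T, G=T, S=T, U=F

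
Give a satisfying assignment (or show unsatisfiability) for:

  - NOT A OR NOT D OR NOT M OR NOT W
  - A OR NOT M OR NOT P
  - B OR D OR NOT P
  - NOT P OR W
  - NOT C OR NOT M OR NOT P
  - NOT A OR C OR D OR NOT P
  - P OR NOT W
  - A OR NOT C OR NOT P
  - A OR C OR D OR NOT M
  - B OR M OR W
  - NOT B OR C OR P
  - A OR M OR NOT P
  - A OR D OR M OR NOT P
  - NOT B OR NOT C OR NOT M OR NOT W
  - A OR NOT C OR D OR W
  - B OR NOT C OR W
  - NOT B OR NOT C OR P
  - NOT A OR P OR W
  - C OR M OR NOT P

Set P = True.
  then (NOT P OR W) forces W = True.
Set M = False.
  then (A OR M OR NOT P) forces A = True.
  then (C OR M OR NOT P) forces C = True.
Set B = True.
Set D = False.
All clauses satisfied.

P = True, M = False, B = True, W = True, A = True, C = True, D = False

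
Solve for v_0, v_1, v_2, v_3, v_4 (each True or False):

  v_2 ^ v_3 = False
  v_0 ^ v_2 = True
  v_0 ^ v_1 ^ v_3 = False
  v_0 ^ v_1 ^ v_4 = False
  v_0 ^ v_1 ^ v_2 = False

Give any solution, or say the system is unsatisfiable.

v_0: True, v_1: True, v_2: False, v_3: False, v_4: False

v_2 ^ v_3 = F ^ F = False ✓
v_0 ^ v_2 = T ^ F = True ✓
v_0 ^ v_1 ^ v_3 = T ^ T ^ F = False ✓
v_0 ^ v_1 ^ v_4 = T ^ T ^ F = False ✓
v_0 ^ v_1 ^ v_2 = T ^ T ^ F = False ✓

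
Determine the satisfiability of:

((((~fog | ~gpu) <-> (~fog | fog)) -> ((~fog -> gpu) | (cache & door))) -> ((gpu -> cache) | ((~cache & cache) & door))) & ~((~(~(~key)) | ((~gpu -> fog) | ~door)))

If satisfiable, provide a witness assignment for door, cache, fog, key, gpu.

door = True; cache = False; fog = False; key = True; gpu = False

  (((~fog | ~gpu) <-> (~fog | fog)) -> ((~fog -> gpu) | (cache & door))) -> ((gpu -> cache) | ((~cache & cache) & door)) = True
    ((~fog | ~gpu) <-> (~fog | fog)) -> ((~fog -> gpu) | (cache & door)) = False
      (~fog | ~gpu) <-> (~fog | fog) = True
        ~fog | ~gpu = True
          ~fog = True
          ~gpu = True
        ~fog | fog = True
          ~fog = True
      (~fog -> gpu) | (cache & door) = False
        ~fog -> gpu = False
          ~fog = True
        cache & door = False
    (gpu -> cache) | ((~cache & cache) & door) = True
      gpu -> cache = True
      (~cache & cache) & door = False
        ~cache & cache = False
          ~cache = True
  ~((~(~(~key)) | ((~gpu -> fog) | ~door))) = True
    ~(~(~key)) | ((~gpu -> fog) | ~door) = False
      ~(~(~key)) = False
        ~(~key) = True
          ~key = False
      (~gpu -> fog) | ~door = False
        ~gpu -> fog = False
          ~gpu = True
        ~door = False
Both conjuncts True, so the formula holds.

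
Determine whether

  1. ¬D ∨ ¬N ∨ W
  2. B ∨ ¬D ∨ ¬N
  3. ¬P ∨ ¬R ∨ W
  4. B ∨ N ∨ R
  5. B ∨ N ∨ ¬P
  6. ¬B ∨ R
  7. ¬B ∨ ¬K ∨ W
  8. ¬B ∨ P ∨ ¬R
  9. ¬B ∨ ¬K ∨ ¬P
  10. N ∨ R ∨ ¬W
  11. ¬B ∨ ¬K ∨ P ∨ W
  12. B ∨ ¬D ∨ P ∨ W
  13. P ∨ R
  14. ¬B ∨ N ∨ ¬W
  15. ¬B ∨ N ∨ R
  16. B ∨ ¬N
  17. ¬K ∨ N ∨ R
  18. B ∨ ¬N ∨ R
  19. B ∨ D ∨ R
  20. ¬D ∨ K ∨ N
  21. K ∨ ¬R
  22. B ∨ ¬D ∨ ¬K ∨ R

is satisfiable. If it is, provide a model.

B: False, R: True, P: False, K: True, N: False, W: True, D: True

Try B = True:
  (¬B ∨ R) forces R = True.
  (¬B ∨ P ∨ ¬R) forces P = True.
  (¬P ∨ ¬R ∨ W) forces W = True.
  (¬B ∨ ¬K ∨ ¬P) forces K = False.
  clause (K ∨ ¬R) is falsified — backtrack.
So B = False.
  then (B ∨ ¬N) forces N = False.
  then (B ∨ N ∨ R) forces R = True.
  then (B ∨ N ∨ ¬P) forces P = False.
  then (K ∨ ¬R) forces K = True.
Set W = True.
Set D = True.
All clauses satisfied.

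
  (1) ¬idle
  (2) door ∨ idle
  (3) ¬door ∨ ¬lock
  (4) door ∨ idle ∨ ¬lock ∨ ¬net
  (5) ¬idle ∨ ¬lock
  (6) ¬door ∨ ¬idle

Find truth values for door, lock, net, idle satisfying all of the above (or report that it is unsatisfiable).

door = True, lock = False, net = True, idle = False

Unit clause (¬idle) forces idle = False.
In (door ∨ idle) only door is left, so door = True.
In (¬door ∨ ¬lock) only ¬lock is left, so lock = False.
Set net = True.
Check each clause:
  (¬idle): ¬idle holds.
  (door ∨ idle): door holds.
  (¬door ∨ ¬lock): ¬lock holds.
  (door ∨ idle ∨ ¬lock ∨ ¬net): door holds.
  (¬idle ∨ ¬lock): ¬idle holds.
  (¬door ∨ ¬idle): ¬idle holds.
All clauses satisfied.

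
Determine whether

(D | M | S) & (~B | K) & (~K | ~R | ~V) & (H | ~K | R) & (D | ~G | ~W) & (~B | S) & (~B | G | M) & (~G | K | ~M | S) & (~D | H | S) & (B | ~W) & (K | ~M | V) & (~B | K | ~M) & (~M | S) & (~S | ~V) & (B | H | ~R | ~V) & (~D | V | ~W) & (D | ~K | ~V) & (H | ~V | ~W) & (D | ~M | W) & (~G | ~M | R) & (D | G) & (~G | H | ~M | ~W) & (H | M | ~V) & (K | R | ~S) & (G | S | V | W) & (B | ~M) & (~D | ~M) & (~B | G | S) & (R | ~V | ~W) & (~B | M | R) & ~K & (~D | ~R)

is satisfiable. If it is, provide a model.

M=F; K=F; R=F; S=F; H=T; G=T; V=F; D=T; B=F; W=F

Unit clause (~K) forces K = False.
In (~B | K) only ~B is left, so B = False.
In (B | ~W) only ~W is left, so W = False.
In (B | ~M) only ~M is left, so M = False.
Set R = False.
  then (K | R | ~S) forces S = False.
  then (D | M | S) forces D = True.
  then (~D | H | S) forces H = True.
Set G = True.
Set V = False.
All clauses satisfied.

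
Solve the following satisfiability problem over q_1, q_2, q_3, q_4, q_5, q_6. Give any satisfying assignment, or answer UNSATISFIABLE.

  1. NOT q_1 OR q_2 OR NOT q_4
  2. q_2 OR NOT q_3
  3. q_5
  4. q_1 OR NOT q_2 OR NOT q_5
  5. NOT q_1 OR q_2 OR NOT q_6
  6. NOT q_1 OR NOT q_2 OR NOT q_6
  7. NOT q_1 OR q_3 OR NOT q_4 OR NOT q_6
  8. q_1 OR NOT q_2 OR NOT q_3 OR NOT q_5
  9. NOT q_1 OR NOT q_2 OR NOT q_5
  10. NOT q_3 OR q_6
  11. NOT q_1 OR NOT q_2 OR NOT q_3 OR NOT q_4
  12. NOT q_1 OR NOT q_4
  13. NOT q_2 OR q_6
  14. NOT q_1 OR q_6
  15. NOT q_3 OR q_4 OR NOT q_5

q_1 = False, q_2 = False, q_3 = False, q_4 = False, q_5 = True, q_6 = False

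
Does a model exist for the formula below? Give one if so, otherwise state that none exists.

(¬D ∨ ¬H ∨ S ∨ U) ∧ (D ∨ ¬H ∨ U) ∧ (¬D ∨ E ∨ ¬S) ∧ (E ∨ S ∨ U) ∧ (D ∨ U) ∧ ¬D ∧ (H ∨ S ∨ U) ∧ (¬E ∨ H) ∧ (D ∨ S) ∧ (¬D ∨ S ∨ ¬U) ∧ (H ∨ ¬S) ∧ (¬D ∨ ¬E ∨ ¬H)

Unit clause (¬D) forces D = False.
In (D ∨ S) only S is left, so S = True.
In (H ∨ ¬S) only H is left, so H = True.
In (D ∨ ¬H ∨ U) only U is left, so U = True.
Set E = True.
All clauses satisfied.

U: True; S: True; H: True; E: True; D: False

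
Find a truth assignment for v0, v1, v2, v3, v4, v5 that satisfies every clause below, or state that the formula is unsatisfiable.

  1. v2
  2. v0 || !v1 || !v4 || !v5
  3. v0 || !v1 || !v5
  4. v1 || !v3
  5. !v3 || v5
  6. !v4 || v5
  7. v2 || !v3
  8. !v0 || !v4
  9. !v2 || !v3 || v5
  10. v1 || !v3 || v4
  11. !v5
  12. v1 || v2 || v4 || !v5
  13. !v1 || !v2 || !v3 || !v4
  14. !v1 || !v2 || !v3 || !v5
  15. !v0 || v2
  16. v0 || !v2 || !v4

Unit clause (v2) forces v2 = True.
Unit clause (!v5) forces v5 = False.
In (!v3 || v5) only !v3 is left, so v3 = False.
In (!v4 || v5) only !v4 is left, so v4 = False.
Set v0 = False.
Set v1 = True.
All clauses satisfied.

v0 = False; v1 = True; v2 = True; v3 = False; v4 = False; v5 = False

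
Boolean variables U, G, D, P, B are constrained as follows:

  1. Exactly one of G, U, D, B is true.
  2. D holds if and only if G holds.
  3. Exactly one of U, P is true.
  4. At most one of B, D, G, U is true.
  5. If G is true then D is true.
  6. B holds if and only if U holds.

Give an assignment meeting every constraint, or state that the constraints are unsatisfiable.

Case D = True:
  (1) with D=T forces G = False.
  Constraint (2) is violated (D=T, G=F) — contradiction.
Case D = False:
  (2) with D=F forces G = False.
  If U = True:
    (1) with U=T forces B = False.
    now (6) is violated (B=F, U=T).
  If U = False:
    (1) with G=F, U=F, D=F forces B = True.
    now (6) is violated (B=T, U=F).
  Every sub-case reaches a contradiction.
Both cases fail — unsatisfiable.

Unsatisfiable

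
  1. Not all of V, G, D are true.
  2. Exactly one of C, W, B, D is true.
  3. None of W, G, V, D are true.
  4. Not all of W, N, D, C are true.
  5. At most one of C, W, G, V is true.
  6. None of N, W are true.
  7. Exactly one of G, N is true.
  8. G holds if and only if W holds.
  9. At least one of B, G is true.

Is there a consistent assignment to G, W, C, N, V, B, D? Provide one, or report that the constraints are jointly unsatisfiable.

Unsatisfiable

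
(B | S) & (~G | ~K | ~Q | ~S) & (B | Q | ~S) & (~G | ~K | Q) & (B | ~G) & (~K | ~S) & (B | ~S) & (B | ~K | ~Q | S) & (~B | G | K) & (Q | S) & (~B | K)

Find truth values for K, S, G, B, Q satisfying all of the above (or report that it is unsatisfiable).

K: True; S: False; G: False; B: True; Q: True

Try K = False:
  (~B | K) forces B = False.
  (B | S) forces S = True.
  clause (B | ~S) is falsified — backtrack.
So K = True.
  then (~K | ~S) forces S = False.
  then (Q | S) forces Q = True.
  then (B | S) forces B = True.
Set G = False.
All clauses satisfied.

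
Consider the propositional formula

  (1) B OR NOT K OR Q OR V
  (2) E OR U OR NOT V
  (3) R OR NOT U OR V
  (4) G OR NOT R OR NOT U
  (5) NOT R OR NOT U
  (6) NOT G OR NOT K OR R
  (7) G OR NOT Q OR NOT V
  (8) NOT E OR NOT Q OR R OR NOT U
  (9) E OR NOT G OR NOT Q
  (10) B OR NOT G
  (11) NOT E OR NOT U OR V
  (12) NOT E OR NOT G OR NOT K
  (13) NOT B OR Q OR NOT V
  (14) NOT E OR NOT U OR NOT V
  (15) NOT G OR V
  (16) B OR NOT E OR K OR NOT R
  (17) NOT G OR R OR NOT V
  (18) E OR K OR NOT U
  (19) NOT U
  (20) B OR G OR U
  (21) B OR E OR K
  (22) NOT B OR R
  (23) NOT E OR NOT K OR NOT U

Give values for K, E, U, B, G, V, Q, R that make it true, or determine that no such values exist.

Unit clause (NOT U) forces U = False.
Set K = False.
Set E = True.
Try B = False:
  (B OR NOT G) forces G = False.
  clause (B OR G OR U) is falsified — backtrack.
So B = True.
  then (NOT B OR R) forces R = True.
Set G = False.
Try V = True:
  (G OR NOT Q OR NOT V) forces Q = False.
  clause (NOT B OR Q OR NOT V) is falsified — backtrack.
So V = False.
Set Q = False.
All clauses satisfied.

K = False, E = True, U = False, B = True, G = False, V = False, Q = False, R = True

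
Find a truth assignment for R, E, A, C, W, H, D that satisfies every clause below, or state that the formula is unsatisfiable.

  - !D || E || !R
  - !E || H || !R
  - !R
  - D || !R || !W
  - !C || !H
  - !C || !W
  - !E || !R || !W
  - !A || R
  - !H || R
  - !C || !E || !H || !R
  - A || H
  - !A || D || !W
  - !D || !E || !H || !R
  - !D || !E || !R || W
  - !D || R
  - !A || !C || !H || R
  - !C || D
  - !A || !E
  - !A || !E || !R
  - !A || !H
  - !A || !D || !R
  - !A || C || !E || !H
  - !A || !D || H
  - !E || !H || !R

Case R = True:
  Clause (!R) is falsified — contradiction.
Case R = False:
  (!A || R) forces A = False.
  (!H || R) forces H = False.
  Clause (A || H) is falsified — contradiction.
Both cases fail, so the formula is unsatisfiable.

Unsatisfiable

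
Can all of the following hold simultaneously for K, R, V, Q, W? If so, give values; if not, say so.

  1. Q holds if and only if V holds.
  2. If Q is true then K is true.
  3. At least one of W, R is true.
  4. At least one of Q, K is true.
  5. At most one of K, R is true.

K = True; R = False; V = True; Q = True; W = True

  (1) Q=T, V=T — same ✓
  (2) Q=T ⇒ K: T ✓
  (3) {W, R}: 1 true — at least one ✓
  (4) {Q, K}: 2 true — at least one ✓
  (5) {K, R}: 1 true — at most one ✓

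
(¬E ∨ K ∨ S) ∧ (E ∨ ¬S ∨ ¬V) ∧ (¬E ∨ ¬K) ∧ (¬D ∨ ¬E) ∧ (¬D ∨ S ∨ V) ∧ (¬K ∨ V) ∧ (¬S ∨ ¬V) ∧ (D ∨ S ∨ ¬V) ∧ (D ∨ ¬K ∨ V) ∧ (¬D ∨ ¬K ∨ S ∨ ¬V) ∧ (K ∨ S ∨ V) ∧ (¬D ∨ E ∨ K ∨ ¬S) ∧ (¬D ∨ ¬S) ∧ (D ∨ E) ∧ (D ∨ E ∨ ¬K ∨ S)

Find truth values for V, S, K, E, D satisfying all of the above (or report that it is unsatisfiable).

Set V = True.
  then (¬S ∨ ¬V) forces S = False.
  then (D ∨ S ∨ ¬V) forces D = True.
  then (¬D ∨ ¬K ∨ S ∨ ¬V) forces K = False.
  then (¬E ∨ K ∨ S) forces E = False.
All clauses satisfied.

V = True; S = False; K = False; E = False; D = True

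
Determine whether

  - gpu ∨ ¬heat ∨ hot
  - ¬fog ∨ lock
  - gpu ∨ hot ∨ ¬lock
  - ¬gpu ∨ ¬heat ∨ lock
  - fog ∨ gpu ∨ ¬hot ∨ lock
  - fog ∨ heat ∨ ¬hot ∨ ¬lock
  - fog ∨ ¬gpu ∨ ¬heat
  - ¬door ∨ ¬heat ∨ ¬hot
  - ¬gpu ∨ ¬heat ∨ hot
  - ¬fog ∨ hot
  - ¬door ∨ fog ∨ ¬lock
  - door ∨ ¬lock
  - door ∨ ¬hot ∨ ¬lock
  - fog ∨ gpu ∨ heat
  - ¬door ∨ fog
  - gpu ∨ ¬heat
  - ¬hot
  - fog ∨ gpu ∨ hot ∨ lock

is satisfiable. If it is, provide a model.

gpu: True, lock: False, hot: False, fog: False, heat: False, door: False

Unit clause (¬hot) forces hot = False.
In (¬fog ∨ hot) only ¬fog is left, so fog = False.
In (¬door ∨ fog) only ¬door is left, so door = False.
In (door ∨ ¬lock) only ¬lock is left, so lock = False.
In (fog ∨ gpu ∨ hot ∨ lock) only gpu is left, so gpu = True.
In (¬gpu ∨ ¬heat ∨ lock) only ¬heat is left, so heat = False.
All clauses satisfied.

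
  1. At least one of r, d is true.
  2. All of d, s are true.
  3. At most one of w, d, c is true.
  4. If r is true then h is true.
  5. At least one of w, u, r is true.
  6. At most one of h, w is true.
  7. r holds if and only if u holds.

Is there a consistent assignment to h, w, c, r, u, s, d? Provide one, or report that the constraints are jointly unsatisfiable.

h = True, w = False, c = False, r = True, u = True, s = True, d = True

  (1) {r, d}: 2 true — at least one ✓
  (2) {d, s}: all 2 true ✓
  (3) {w, d, c}: 1 true — at most one ✓
  (4) r=T ⇒ h: T ✓
  (5) {w, u, r}: 2 true — at least one ✓
  (6) {h, w}: 1 true — at most one ✓
  (7) r=T, u=T — same ✓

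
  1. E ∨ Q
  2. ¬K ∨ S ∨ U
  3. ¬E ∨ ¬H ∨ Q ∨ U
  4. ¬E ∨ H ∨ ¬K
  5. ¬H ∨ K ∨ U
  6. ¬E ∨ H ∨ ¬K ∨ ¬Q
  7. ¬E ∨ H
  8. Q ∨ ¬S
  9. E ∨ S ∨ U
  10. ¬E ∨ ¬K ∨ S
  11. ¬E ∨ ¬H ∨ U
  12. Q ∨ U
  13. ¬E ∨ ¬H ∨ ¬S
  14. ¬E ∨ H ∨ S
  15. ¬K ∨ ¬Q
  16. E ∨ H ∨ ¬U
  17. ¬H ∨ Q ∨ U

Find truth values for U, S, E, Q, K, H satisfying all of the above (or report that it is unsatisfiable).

Set U = True.
Set S = False.
Set E = True.
  then (¬E ∨ H) forces H = True.
  then (¬E ∨ ¬K ∨ S) forces K = False.
Set Q = False.
All clauses satisfied.

U = True, S = False, E = True, Q = False, K = False, H = True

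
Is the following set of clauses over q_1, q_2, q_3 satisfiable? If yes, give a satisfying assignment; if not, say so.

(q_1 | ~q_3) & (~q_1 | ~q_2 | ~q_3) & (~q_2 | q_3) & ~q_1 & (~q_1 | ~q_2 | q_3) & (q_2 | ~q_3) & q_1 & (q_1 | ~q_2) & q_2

Unsatisfiable — no assignment works.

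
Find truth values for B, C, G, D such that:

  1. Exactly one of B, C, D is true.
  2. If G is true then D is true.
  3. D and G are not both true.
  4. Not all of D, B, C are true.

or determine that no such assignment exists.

B = True; C = False; G = False; D = False

  (1) {B, C, D}: 1 true — exactly one ✓
  (2) G=F ⇒ D: vacuous ✓
  (3) D=F, G=F — not both ✓
  (4) {D, B, C}: 1/3 true — not all ✓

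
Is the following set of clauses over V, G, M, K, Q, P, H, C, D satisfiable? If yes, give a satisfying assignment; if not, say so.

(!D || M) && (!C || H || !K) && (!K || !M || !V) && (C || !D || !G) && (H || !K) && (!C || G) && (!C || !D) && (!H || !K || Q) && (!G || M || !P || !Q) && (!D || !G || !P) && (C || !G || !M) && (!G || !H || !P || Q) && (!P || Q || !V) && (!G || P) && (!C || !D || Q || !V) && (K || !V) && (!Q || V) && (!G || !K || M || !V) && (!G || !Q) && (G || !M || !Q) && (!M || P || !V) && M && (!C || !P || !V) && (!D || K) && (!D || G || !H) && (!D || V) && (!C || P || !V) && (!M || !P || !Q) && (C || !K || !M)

V = False, G = False, M = True, K = False, Q = False, P = False, H = False, C = False, D = False

Unit clause (M) forces M = True.
Try V = True:
  (!K || !M || !V) forces K = False.
  clause (K || !V) is falsified — backtrack.
So V = False.
  then (!Q || V) forces Q = False.
  then (!D || V) forces D = False.
Set G = False.
  then (!C || G) forces C = False.
  then (C || !K || !M) forces K = False.
Set P = False.
Set H = False.
All clauses satisfied.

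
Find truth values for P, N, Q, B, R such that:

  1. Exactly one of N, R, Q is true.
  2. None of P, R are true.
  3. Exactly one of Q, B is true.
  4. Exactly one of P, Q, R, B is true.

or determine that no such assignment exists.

P=F, N=F, Q=T, B=F, R=F

  (1) {N, R, Q}: 1 true — exactly one ✓
  (2) {P, R}: 0 true — none ✓
  (3) {Q, B}: 1 true — exactly one ✓
  (4) {P, Q, R, B}: 1 true — exactly one ✓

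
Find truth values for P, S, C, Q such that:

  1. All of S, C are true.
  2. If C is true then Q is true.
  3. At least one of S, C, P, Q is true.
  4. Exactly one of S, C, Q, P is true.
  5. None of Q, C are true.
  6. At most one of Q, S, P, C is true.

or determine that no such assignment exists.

Case C = True:
  Constraint (5) is violated (C=T) — contradiction.
Case C = False:
  Constraint (1) is violated (C=F) — contradiction.
Both cases fail — unsatisfiable.

The formula is unsatisfiable.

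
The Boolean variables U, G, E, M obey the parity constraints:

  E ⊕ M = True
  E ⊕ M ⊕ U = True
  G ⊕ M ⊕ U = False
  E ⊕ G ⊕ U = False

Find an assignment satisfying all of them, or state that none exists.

UNSATISFIABLE

Adding constraints 1, 3, 4 mod 2: every variable appears an even number of times on the left, so the left side is 0.
But the right sides sum to 1 (mod 2). 0 ≠ 1 — the system is inconsistent.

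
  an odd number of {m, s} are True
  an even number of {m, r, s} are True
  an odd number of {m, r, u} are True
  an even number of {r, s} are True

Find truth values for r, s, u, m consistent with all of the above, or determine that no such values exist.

r = True; s = True; u = False; m = False

{m, s}: 1 true → odd ✓
{m, r, s}: 2 true → even ✓
{m, r, u}: 1 true → odd ✓
{r, s}: 2 true → even ✓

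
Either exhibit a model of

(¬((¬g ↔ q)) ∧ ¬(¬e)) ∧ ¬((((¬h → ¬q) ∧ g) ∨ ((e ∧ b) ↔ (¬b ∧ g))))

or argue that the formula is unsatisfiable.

h=F, b=F, q=T, g=T, e=T

  ¬((¬g ↔ q)) ∧ ¬(¬e) = True
    ¬((¬g ↔ q)) = True
      ¬g ↔ q = False
        ¬g = False
    ¬(¬e) = True
      ¬e = False
  ¬((((¬h → ¬q) ∧ g) ∨ ((e ∧ b) ↔ (¬b ∧ g)))) = True
    ((¬h → ¬q) ∧ g) ∨ ((e ∧ b) ↔ (¬b ∧ g)) = False
      (¬h → ¬q) ∧ g = False
        ¬h → ¬q = False
          ¬h = True
          ¬q = False
      (e ∧ b) ↔ (¬b ∧ g) = False
        e ∧ b = False
        ¬b ∧ g = True
          ¬b = True
Both conjuncts True, so the formula holds.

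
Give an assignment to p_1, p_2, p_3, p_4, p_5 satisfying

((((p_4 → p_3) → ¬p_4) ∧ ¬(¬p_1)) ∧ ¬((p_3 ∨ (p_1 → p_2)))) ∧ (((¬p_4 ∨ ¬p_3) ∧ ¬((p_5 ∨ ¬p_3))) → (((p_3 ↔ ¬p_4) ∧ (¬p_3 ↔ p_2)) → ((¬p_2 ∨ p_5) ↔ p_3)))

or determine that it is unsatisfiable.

p_1: True; p_2: False; p_3: False; p_4: True; p_5: True

  (((p_4 → p_3) → ¬p_4) ∧ ¬(¬p_1)) ∧ ¬((p_3 ∨ (p_1 → p_2))) = True
    ((p_4 → p_3) → ¬p_4) ∧ ¬(¬p_1) = True
      (p_4 → p_3) → ¬p_4 = True
        p_4 → p_3 = False
        ¬p_4 = False
      ¬(¬p_1) = True
        ¬p_1 = False
    ¬((p_3 ∨ (p_1 → p_2))) = True
      p_3 ∨ (p_1 → p_2) = False
        p_1 → p_2 = False
  ((¬p_4 ∨ ¬p_3) ∧ ¬((p_5 ∨ ¬p_3))) → (((p_3 ↔ ¬p_4) ∧ (¬p_3 ↔ p_2)) → ((¬p_2 ∨ p_5) ↔ p_3)) = True
    (¬p_4 ∨ ¬p_3) ∧ ¬((p_5 ∨ ¬p_3)) = False
      ¬p_4 ∨ ¬p_3 = True
        ¬p_4 = False
        ¬p_3 = True
      ¬((p_5 ∨ ¬p_3)) = False
        p_5 ∨ ¬p_3 = True
          ¬p_3 = True
    ((p_3 ↔ ¬p_4) ∧ (¬p_3 ↔ p_2)) → ((¬p_2 ∨ p_5) ↔ p_3) = True
      (p_3 ↔ ¬p_4) ∧ (¬p_3 ↔ p_2) = False
        p_3 ↔ ¬p_4 = True
          ¬p_4 = False
        ¬p_3 ↔ p_2 = False
          ¬p_3 = True
      (¬p_2 ∨ p_5) ↔ p_3 = False
        ¬p_2 ∨ p_5 = True
          ¬p_2 = True
Both conjuncts True, so the formula holds.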